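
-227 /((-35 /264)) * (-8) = -479424 /35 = -13697.83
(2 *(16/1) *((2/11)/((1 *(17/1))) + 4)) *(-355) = -8520000/187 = -45561.50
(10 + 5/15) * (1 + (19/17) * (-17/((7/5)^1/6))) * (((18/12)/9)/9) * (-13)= 226889/1134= 200.08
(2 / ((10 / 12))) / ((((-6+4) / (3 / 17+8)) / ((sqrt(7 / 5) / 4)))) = -417 * sqrt(35) / 850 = -2.90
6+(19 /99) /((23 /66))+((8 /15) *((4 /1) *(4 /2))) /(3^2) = 21812 /3105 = 7.02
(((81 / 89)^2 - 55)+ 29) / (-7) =199385 / 55447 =3.60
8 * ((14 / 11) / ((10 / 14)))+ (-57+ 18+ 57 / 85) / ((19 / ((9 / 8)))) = 851657 / 71060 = 11.99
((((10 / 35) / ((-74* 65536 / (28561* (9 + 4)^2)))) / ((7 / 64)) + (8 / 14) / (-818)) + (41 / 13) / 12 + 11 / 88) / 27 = -65528501911 / 799557018624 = -0.08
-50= -50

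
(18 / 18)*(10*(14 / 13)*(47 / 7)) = 940 / 13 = 72.31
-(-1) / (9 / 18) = 2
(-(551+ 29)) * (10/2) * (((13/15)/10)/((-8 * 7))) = 377/84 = 4.49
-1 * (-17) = 17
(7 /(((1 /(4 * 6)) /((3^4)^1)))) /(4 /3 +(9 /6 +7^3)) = 81648 /2075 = 39.35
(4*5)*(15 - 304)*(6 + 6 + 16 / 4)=-92480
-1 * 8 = -8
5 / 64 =0.08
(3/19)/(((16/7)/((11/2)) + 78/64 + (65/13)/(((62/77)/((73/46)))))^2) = 3086458676224/2580143447214153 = 0.00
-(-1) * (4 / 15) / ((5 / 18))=24 / 25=0.96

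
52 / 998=26 / 499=0.05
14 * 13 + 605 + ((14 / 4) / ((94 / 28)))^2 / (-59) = 102568096 / 130331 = 786.98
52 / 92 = 13 / 23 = 0.57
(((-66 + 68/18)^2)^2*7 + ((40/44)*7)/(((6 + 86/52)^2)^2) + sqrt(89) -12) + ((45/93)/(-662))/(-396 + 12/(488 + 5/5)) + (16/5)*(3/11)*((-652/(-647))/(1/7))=sqrt(89) + 50886778698752627000237141466932621/484981166049197723767414080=104925277.18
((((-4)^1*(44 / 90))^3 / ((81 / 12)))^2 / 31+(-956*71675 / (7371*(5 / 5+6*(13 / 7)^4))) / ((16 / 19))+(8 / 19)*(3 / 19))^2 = 8705532673254771588933071006940770041673071787458561 / 374700529924833392414802434661184070472656250000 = 23233.31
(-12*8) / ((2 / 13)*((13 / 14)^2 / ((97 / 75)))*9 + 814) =-912576 / 7746659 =-0.12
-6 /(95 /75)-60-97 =-3073 /19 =-161.74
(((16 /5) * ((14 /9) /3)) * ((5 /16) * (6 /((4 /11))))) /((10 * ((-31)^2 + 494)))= 77 /130950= 0.00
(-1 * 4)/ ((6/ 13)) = -26/ 3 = -8.67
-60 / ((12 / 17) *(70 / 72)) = -612 / 7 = -87.43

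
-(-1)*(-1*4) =-4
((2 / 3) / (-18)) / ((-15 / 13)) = 0.03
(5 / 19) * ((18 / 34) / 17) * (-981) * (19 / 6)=-14715 / 578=-25.46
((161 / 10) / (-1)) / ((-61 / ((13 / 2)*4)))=6.86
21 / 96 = 7 / 32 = 0.22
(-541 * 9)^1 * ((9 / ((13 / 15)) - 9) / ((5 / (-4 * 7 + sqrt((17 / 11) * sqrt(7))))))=35027.00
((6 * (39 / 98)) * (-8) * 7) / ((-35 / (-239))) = -223704 / 245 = -913.08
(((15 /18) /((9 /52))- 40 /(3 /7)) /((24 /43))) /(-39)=51385 /12636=4.07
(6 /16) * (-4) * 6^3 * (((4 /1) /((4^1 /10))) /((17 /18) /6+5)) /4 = -87480 /557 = -157.06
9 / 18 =1 / 2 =0.50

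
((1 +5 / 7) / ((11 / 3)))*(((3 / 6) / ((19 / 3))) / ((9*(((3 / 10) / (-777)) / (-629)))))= 1396380 / 209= 6681.24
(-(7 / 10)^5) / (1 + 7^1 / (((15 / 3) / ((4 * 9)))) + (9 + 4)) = -2401 / 920000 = -0.00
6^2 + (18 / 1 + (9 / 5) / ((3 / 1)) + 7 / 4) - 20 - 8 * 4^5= -163113 / 20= -8155.65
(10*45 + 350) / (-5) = -160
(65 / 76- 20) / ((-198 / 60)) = 2425 / 418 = 5.80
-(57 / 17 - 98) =1609 / 17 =94.65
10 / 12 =0.83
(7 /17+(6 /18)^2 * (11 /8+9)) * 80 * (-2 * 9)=-38300 /17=-2252.94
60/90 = 2/3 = 0.67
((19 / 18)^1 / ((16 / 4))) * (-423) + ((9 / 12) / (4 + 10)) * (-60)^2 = 4549 / 56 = 81.23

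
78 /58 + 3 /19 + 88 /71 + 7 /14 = 253673 /78242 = 3.24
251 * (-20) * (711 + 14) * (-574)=2089073000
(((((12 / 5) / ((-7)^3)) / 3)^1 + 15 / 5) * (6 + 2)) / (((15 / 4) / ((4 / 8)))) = 82256 / 25725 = 3.20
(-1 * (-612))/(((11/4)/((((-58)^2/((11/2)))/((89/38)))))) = 625865472/10769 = 58117.32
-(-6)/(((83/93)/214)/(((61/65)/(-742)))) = -3642066/2001545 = -1.82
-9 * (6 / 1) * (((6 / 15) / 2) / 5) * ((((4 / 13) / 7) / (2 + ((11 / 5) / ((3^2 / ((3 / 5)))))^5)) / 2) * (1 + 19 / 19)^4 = -0.38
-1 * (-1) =1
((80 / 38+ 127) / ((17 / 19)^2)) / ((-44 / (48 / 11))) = -50844 / 3179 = -15.99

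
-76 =-76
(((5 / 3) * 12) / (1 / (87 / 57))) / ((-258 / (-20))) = 5800 / 2451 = 2.37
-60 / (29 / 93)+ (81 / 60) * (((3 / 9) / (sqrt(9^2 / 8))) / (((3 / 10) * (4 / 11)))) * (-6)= -5580 / 29 - 11 * sqrt(2) / 2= -200.19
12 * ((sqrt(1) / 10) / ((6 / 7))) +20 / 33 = 331 / 165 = 2.01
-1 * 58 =-58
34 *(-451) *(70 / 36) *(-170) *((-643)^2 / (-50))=-377219704477 / 9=-41913300497.44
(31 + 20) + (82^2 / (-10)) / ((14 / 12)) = -18387 / 35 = -525.34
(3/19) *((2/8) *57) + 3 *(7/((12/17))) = 32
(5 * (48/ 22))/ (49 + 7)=0.19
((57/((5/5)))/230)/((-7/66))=-1881/805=-2.34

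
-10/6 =-5/3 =-1.67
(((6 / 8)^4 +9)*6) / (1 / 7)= 50085 / 128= 391.29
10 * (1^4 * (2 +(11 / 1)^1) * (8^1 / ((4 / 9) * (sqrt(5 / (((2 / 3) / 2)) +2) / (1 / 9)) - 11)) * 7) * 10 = 800800 / 151 +291200 * sqrt(17) / 151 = 13254.62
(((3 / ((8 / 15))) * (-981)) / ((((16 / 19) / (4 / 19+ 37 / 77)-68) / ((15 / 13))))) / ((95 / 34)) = 2276160345 / 66705808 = 34.12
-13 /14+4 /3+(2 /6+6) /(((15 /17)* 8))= 3281 /2520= 1.30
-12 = -12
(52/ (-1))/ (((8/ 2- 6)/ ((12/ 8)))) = 39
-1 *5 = -5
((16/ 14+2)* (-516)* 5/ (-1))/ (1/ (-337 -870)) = -68509320/ 7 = -9787045.71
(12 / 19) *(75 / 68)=225 / 323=0.70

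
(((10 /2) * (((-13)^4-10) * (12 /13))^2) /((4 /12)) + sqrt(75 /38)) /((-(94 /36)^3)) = -10268663312949120 /17546087-14580 * sqrt(114) /1972637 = -585239507.49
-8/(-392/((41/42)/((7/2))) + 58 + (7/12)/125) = 492000/82868713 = 0.01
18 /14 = 9 /7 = 1.29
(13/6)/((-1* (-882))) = 13/5292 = 0.00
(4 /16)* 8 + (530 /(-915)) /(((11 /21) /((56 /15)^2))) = -13.41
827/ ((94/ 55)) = 45485/ 94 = 483.88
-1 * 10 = -10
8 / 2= 4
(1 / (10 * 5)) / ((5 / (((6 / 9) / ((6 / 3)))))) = 1 / 750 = 0.00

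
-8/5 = -1.60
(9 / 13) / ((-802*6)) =-3 / 20852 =-0.00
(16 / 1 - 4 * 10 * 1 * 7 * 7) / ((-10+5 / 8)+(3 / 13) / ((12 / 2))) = 202176 / 971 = 208.21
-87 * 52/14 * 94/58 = -3666/7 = -523.71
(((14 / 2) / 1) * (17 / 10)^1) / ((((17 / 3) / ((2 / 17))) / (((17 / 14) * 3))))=9 / 10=0.90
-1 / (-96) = 1 / 96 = 0.01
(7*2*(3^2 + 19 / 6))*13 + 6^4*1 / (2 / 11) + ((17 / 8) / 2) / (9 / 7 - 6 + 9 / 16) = 1448022 / 155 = 9342.08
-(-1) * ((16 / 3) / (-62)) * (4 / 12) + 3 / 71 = 269 / 19809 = 0.01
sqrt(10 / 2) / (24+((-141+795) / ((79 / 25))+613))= 79 * sqrt(5) / 66673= 0.00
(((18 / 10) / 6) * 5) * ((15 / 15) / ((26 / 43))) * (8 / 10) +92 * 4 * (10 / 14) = 120503 / 455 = 264.84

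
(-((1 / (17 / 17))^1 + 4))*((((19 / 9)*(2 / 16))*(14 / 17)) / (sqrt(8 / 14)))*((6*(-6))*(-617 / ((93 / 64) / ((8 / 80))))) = -1312976*sqrt(7) / 1581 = -2197.22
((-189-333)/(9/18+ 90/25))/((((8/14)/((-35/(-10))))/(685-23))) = -21165795/41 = -516238.90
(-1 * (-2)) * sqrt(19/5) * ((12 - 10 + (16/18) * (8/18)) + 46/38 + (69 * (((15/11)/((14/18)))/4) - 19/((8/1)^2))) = 50893295 * sqrt(95)/3792096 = 130.81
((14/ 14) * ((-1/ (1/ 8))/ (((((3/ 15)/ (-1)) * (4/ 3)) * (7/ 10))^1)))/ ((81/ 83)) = 8300/ 189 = 43.92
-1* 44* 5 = -220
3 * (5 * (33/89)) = 495/89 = 5.56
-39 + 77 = 38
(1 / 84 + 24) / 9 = 2017 / 756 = 2.67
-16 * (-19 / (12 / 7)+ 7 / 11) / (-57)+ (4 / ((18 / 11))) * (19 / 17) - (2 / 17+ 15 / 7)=-550859 / 223839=-2.46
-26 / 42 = -13 / 21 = -0.62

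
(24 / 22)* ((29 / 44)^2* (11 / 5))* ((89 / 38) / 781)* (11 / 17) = 224547 / 110995720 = 0.00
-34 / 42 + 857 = 17980 / 21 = 856.19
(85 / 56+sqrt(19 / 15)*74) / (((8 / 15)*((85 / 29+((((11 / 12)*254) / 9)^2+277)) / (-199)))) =-33.33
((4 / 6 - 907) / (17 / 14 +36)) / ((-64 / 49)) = 932617 / 50016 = 18.65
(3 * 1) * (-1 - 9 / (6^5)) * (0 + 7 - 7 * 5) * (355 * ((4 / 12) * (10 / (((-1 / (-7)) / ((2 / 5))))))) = 15046675 / 54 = 278642.13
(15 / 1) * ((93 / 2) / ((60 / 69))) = 6417 / 8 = 802.12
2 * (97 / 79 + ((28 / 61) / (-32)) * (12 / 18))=70451 / 28914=2.44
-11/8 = -1.38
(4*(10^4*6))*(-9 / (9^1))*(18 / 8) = -540000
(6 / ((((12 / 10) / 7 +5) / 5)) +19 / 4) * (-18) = -68751 / 362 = -189.92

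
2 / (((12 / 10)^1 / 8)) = 40 / 3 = 13.33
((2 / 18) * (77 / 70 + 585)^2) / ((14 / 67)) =2301538507 / 12600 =182661.79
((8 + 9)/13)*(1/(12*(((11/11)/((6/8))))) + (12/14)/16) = 17/112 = 0.15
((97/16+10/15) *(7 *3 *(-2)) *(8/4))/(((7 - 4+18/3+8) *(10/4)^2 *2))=-133/50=-2.66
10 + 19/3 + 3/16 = 793/48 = 16.52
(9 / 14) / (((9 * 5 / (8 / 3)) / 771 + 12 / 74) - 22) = -342324 / 11617081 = -0.03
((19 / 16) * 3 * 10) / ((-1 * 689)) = -285 / 5512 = -0.05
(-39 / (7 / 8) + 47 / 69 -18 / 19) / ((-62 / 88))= 18104900 / 284487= 63.64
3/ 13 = 0.23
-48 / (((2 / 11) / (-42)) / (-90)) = -997920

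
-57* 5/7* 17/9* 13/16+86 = 7901/336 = 23.51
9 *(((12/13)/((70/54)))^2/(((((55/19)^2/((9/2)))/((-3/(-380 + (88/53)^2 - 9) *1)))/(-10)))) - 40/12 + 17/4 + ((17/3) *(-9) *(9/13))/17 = -115917442102811/85825894654500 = -1.35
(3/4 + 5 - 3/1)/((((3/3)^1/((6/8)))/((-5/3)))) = -55/16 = -3.44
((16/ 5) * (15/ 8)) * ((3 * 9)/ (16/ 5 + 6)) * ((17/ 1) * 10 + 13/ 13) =69255/ 23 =3011.09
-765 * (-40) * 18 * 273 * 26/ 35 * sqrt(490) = 781915680 * sqrt(10) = 2472634487.00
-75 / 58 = -1.29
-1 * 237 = -237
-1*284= -284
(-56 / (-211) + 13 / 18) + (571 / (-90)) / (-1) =23206 / 3165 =7.33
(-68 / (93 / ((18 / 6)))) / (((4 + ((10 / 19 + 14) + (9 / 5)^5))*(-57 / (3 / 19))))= 212500 / 1308717359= 0.00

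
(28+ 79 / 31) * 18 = 549.87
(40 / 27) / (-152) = -5 / 513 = -0.01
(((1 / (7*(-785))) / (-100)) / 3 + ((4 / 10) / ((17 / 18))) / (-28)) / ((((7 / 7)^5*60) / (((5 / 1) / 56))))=-423883 / 18832464000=-0.00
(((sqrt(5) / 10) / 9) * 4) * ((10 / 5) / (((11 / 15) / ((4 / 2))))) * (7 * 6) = 112 * sqrt(5) / 11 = 22.77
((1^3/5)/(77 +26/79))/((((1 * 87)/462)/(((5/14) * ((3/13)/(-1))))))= -2607/2303093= -0.00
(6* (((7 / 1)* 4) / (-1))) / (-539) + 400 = 30824 / 77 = 400.31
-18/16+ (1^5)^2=-1/8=-0.12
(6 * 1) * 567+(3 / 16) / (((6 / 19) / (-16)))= 6785 / 2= 3392.50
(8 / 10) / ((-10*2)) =-1 / 25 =-0.04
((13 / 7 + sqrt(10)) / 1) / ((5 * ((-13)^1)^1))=-sqrt(10) / 65 - 1 / 35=-0.08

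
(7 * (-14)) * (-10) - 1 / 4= 3919 / 4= 979.75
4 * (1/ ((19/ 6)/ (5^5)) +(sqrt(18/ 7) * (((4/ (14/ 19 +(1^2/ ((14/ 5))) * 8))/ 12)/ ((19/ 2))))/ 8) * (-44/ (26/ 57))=-4950000/ 13 -627 * sqrt(14)/ 3107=-380769.99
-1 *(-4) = 4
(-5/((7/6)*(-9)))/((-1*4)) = -5/42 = -0.12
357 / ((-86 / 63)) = -22491 / 86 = -261.52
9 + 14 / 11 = 113 / 11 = 10.27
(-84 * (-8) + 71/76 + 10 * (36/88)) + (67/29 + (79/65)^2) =69736249829/102430900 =680.81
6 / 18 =0.33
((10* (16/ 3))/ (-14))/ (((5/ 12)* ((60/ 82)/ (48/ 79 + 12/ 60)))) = -418528/ 41475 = -10.09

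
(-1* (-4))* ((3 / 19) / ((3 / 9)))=36 / 19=1.89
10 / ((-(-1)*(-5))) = -2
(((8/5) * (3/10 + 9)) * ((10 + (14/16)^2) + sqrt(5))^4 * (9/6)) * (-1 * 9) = -713408181724431/209715200 - 856736850879 * sqrt(5)/819200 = -5740322.93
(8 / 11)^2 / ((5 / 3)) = 192 / 605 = 0.32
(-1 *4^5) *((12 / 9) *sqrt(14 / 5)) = -4096 *sqrt(70) / 15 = -2284.64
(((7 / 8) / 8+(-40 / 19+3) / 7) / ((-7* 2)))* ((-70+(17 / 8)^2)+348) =-745011 / 155648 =-4.79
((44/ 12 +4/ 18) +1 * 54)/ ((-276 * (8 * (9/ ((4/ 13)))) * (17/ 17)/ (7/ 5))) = -3647/ 2906280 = -0.00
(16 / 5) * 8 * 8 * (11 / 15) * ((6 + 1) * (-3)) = -78848 / 25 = -3153.92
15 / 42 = 0.36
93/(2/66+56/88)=279/2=139.50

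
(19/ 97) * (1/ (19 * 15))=1/ 1455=0.00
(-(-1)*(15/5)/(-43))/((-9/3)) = 1/43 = 0.02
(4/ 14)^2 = 4/ 49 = 0.08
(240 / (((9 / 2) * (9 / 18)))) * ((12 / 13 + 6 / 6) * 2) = 16000 / 39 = 410.26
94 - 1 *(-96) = 190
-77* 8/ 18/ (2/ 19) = -2926/ 9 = -325.11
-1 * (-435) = 435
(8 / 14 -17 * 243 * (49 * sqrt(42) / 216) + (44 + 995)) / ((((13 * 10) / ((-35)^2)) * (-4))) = -254695 / 104 + 1836765 * sqrt(42) / 832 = 11858.22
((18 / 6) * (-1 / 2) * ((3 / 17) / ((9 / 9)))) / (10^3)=-9 / 34000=-0.00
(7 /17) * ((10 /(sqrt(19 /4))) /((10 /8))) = 112 * sqrt(19) /323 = 1.51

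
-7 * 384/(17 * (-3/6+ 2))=-1792/17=-105.41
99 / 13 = 7.62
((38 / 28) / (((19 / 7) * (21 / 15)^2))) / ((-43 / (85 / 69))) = -2125 / 290766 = -0.01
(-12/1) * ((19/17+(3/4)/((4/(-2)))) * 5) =-44.56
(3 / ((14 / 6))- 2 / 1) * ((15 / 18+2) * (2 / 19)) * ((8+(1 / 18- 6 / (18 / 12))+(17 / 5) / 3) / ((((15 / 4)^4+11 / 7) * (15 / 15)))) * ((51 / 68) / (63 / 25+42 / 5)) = -6351200 / 16674747453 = -0.00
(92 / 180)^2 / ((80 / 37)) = 19573 / 162000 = 0.12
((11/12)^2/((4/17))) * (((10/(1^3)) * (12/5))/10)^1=2057/240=8.57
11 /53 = 0.21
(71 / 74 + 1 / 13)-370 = -354943 / 962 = -368.96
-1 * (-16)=16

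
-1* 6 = -6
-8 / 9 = -0.89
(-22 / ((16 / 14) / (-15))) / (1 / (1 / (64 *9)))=385 / 768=0.50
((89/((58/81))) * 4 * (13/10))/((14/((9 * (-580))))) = -1686906/7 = -240986.57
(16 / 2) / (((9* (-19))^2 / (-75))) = -200 / 9747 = -0.02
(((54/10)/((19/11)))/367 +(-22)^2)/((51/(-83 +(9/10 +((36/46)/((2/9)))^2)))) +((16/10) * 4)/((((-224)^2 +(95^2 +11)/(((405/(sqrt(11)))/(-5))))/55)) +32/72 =-47544782035092183674749/71928377356837423050 +198792 * sqrt(11)/12744813805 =-661.00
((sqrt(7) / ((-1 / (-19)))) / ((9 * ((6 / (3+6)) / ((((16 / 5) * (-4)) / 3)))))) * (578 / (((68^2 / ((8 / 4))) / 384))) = -19456 * sqrt(7) / 15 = -3431.72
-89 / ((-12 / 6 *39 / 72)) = 1068 / 13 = 82.15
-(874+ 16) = -890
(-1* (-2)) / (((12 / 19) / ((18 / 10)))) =57 / 10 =5.70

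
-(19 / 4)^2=-361 / 16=-22.56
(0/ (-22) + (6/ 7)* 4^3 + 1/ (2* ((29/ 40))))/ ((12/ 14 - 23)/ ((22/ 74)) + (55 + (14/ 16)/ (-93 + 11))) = -81367616/ 28551631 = -2.85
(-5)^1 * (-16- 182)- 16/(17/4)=16766/17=986.24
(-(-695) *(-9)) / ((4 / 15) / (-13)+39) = -1219725 / 7601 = -160.47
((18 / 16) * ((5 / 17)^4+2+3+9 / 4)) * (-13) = -283679253 / 2672672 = -106.14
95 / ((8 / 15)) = 1425 / 8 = 178.12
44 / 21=2.10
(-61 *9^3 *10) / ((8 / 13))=-2890485 / 4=-722621.25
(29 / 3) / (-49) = -29 / 147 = -0.20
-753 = -753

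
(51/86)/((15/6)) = 51/215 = 0.24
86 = 86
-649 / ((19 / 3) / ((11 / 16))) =-21417 / 304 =-70.45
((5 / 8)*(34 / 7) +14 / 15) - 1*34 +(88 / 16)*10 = 24.97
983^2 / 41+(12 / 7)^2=47354065 / 2009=23570.96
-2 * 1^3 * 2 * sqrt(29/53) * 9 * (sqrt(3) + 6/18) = -36 * sqrt(4611)/53- 12 * sqrt(1537)/53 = -55.00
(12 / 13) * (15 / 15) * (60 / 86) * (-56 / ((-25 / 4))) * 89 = 1435392 / 2795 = 513.56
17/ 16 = 1.06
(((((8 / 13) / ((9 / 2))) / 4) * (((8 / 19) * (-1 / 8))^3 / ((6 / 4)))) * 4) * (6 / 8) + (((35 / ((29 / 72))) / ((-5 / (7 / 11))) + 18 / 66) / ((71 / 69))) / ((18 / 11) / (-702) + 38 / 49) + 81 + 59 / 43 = 79465856424762263 / 1154795285428083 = 68.81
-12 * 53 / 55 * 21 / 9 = -1484 / 55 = -26.98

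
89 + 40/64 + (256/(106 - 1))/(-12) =225343/2520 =89.42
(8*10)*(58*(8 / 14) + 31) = 35920 / 7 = 5131.43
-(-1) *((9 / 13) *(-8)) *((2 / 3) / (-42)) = 8 / 91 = 0.09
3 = 3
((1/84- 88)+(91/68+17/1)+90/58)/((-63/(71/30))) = 5005642/1956717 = 2.56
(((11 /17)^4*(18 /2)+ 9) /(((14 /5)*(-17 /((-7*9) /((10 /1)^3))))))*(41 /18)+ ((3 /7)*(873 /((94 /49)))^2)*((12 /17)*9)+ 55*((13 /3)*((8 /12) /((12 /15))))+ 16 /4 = 6368862408879335609 /11291270806800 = 564051.87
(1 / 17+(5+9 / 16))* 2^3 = 1529 / 34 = 44.97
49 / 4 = 12.25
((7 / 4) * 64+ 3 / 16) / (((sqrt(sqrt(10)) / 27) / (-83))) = -804519 * 10^(3 / 4) / 32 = -141379.46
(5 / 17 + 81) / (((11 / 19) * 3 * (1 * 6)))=13129 / 1683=7.80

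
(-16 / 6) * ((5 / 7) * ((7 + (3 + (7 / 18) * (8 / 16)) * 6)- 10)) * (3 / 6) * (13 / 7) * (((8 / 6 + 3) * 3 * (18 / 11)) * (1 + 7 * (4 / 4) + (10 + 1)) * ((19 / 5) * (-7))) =23671492 / 77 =307421.97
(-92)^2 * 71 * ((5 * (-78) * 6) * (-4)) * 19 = 106871880960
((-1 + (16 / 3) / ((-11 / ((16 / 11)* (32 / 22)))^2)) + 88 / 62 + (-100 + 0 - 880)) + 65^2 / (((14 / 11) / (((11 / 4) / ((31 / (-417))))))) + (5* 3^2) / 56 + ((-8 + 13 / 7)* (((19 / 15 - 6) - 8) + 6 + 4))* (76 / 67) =-191258441859008243 / 1545403522740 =-123759.55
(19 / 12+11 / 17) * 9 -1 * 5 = 1025 / 68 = 15.07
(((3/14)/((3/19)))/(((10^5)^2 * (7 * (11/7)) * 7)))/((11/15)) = 57/23716000000000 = 0.00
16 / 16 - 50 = -49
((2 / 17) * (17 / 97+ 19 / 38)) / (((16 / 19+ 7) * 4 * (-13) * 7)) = -2489 / 89435164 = -0.00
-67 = -67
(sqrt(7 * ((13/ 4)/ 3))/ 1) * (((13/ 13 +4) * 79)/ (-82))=-13.27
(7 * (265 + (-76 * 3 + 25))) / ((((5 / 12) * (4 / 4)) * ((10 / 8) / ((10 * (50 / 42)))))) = 9920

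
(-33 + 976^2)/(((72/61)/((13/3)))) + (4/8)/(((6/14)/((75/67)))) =50609581033/14472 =3497068.89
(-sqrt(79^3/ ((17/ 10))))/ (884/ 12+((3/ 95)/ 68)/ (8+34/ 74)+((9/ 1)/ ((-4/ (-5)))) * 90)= -28188780 * sqrt(13430)/ 6588622163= -0.50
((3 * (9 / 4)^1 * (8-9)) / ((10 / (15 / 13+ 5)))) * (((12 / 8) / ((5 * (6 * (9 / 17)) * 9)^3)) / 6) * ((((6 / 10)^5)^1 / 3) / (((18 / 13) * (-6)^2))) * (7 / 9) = -34391 / 239148450000000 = -0.00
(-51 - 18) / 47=-69 / 47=-1.47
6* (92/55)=552/55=10.04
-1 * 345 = -345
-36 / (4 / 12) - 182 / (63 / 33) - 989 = -3577 / 3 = -1192.33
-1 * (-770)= 770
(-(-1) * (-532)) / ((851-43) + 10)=-266 / 409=-0.65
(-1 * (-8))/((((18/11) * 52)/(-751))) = -8261/117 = -70.61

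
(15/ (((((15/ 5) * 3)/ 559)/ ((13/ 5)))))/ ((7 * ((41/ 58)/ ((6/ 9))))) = 842972/ 2583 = 326.35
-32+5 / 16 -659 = -690.69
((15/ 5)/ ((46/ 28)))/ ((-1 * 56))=-3/ 92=-0.03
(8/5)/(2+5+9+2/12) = 48/485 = 0.10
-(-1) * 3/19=3/19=0.16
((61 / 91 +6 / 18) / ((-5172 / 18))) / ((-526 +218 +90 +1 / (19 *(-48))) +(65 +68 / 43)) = 5372592 / 232897239575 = 0.00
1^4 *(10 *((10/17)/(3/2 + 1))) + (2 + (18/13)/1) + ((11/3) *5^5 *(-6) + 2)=-15192040/221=-68742.26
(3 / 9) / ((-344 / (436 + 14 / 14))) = -437 / 1032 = -0.42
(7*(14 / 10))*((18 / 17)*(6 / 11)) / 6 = 882 / 935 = 0.94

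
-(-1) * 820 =820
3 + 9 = 12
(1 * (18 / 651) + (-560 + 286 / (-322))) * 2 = -5598510 / 4991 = -1121.72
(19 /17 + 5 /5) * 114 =241.41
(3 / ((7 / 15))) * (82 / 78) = 615 / 91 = 6.76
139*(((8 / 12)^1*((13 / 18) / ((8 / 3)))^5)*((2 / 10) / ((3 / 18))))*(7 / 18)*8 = 361268089 / 716636160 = 0.50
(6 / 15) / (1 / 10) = 4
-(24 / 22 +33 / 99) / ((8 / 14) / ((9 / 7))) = -141 / 44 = -3.20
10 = 10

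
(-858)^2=736164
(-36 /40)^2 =81 /100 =0.81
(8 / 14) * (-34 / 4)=-34 / 7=-4.86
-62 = -62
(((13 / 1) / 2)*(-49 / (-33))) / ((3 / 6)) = 637 / 33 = 19.30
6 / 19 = 0.32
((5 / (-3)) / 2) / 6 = -5 / 36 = -0.14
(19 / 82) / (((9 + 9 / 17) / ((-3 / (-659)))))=323 / 2918052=0.00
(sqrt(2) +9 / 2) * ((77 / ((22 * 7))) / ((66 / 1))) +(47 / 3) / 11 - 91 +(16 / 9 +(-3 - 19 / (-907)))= -5925877 / 65304 +sqrt(2) / 132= -90.73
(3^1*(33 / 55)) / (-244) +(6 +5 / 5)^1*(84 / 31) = 717081 / 37820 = 18.96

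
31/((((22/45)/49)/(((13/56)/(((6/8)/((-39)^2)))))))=64361115/44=1462752.61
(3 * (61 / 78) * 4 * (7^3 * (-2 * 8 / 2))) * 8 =-2678144 / 13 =-206011.08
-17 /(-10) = 17 /10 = 1.70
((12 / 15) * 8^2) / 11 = 256 / 55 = 4.65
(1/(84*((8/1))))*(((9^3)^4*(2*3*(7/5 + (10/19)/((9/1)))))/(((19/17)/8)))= 665247082651191/25270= 26325567180.50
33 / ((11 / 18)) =54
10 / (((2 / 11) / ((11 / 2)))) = 605 / 2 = 302.50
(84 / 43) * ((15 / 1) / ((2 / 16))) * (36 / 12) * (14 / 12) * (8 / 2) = 141120 / 43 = 3281.86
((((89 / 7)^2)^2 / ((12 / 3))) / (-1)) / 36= -62742241 / 345744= -181.47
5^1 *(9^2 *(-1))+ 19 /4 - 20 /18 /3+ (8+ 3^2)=-41431 /108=-383.62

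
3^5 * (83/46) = 20169/46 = 438.46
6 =6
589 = 589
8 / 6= 4 / 3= 1.33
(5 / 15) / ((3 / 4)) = 4 / 9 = 0.44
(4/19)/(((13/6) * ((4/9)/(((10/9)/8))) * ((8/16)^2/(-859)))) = -25770/247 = -104.33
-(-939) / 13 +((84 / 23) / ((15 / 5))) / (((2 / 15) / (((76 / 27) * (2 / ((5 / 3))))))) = 92455 / 897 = 103.07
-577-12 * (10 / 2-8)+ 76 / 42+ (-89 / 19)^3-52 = -99958834 / 144039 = -693.97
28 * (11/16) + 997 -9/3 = 4053/4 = 1013.25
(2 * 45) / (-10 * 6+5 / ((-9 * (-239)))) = -38718 / 25811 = -1.50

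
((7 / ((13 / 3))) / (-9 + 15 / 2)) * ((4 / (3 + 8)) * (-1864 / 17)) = 104384 / 2431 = 42.94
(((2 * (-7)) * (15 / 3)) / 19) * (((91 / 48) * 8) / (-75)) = 637 / 855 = 0.75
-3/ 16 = -0.19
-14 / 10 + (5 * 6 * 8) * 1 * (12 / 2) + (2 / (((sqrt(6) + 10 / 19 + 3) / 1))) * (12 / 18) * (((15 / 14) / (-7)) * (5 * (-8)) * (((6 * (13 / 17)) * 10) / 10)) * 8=15507583387 / 9675295 - 90105600 * sqrt(6) / 1935059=1488.74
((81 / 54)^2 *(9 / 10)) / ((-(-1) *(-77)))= -0.03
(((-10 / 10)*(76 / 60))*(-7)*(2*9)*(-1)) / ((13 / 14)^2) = -156408 / 845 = -185.10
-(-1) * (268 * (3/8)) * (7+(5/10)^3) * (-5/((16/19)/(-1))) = 1088415/256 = 4251.62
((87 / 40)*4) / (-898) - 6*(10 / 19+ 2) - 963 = -166894953 / 170620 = -978.17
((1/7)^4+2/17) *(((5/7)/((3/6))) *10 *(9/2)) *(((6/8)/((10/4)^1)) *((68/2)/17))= 1301130/285719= 4.55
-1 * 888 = -888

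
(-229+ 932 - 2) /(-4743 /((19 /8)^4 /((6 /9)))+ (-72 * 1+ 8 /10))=-456775105 /111152036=-4.11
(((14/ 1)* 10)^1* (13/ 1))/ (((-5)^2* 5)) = 364/ 25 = 14.56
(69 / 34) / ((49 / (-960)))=-33120 / 833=-39.76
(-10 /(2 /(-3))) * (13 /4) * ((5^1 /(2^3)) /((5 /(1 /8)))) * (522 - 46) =23205 /64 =362.58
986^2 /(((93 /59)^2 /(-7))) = -23689499932 /8649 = -2738987.16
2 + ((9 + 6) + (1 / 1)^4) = 18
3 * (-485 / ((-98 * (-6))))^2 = 235225 / 115248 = 2.04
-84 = -84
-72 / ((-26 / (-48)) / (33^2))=-1881792 / 13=-144753.23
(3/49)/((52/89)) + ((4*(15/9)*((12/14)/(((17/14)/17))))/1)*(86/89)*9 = 157795923/226772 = 695.84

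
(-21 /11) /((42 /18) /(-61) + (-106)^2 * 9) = -3843 /203562535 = -0.00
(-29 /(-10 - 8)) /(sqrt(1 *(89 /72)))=29 *sqrt(178) /267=1.45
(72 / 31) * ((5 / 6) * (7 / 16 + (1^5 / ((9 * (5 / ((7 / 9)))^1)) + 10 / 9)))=10147 / 3348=3.03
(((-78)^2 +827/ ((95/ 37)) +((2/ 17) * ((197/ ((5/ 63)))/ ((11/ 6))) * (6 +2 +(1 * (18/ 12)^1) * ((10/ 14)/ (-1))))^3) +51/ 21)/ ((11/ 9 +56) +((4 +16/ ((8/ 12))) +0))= 15772827.15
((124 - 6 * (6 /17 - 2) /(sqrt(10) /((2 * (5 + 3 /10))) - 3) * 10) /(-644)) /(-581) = 9651997 /39804221107 - 15900 * sqrt(10) /5686317301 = 0.00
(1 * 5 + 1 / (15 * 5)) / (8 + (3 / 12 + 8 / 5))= 1504 / 2955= 0.51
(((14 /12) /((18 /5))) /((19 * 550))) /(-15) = -7 /3385800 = -0.00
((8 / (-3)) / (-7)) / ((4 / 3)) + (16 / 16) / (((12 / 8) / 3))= 16 / 7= 2.29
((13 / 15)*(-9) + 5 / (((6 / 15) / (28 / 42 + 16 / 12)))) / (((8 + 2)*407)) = 43 / 10175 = 0.00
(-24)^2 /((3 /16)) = 3072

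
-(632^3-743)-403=-252435628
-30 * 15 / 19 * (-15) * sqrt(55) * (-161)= -1086750 * sqrt(55) / 19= -424187.04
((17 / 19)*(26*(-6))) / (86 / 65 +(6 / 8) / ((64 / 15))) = -44129280 / 473879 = -93.12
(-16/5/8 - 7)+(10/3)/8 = -419/60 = -6.98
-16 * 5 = -80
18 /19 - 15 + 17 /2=-211 /38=-5.55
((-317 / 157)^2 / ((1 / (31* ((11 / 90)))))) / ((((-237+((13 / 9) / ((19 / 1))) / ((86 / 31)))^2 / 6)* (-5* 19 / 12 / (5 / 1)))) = -1560157406218224 / 1496768675503960445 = -0.00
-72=-72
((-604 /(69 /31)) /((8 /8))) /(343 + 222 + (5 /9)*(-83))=-28086 /53705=-0.52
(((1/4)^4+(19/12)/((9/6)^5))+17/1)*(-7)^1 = -22485743/186624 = -120.49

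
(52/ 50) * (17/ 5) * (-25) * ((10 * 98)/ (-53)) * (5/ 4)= 108290/ 53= 2043.21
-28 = -28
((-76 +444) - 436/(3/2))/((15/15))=232/3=77.33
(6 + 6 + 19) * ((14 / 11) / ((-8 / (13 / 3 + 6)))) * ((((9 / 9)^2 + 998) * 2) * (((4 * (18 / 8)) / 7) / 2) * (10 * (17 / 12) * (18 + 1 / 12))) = -5902639785 / 352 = -16768863.03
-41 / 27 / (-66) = 41 / 1782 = 0.02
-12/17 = -0.71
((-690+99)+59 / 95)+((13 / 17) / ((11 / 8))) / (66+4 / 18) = -1562701988 / 2646985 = -590.37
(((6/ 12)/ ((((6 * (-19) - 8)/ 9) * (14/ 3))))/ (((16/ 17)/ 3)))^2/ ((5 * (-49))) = -1896129/ 731883192320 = -0.00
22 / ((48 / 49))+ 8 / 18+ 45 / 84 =11813 / 504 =23.44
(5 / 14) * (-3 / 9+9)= 65 / 21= 3.10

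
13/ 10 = 1.30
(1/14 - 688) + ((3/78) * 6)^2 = -1627513/2366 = -687.88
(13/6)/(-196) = -13/1176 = -0.01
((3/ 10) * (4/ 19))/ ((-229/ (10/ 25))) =-12/ 108775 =-0.00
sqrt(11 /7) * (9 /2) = 9 * sqrt(77) /14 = 5.64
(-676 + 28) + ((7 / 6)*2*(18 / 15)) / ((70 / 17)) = -16183 / 25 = -647.32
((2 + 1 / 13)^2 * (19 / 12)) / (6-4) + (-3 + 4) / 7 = 33671 / 9464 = 3.56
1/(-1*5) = -1/5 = -0.20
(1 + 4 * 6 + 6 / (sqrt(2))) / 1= 3 * sqrt(2) + 25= 29.24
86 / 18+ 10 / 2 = 88 / 9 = 9.78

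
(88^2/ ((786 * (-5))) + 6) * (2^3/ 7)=63344/ 13755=4.61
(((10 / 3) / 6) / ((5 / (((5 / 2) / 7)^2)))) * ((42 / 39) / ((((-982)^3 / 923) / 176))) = -19525 / 7457358573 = -0.00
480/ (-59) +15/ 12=-1625/ 236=-6.89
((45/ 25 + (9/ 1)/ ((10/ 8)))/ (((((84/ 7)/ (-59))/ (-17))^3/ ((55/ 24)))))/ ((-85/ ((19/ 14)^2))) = -235696842601/ 903168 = -260966.78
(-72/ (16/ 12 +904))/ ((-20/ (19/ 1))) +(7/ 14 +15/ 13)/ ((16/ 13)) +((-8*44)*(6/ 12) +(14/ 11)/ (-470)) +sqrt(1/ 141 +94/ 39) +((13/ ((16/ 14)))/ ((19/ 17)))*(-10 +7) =-43778821993/ 213434144 +sqrt(902447)/ 611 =-203.56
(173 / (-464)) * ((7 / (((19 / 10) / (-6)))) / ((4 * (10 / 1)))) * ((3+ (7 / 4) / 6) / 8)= 95669 / 1128448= 0.08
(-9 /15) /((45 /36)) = -12 /25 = -0.48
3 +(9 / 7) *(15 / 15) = 30 / 7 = 4.29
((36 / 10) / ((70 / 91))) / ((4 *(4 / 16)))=117 / 25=4.68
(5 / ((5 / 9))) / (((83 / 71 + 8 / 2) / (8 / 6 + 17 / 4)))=14271 / 1468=9.72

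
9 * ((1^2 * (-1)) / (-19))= 9 / 19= 0.47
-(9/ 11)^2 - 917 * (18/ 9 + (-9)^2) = -9209512/ 121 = -76111.67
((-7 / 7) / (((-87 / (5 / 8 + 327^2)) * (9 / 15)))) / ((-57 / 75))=-5627875 / 2088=-2695.34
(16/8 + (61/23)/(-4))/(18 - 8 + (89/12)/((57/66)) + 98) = 0.01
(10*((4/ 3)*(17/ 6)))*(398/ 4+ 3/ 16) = 135575/ 36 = 3765.97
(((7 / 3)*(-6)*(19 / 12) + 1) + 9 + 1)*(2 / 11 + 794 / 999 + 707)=-521256985 / 65934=-7905.74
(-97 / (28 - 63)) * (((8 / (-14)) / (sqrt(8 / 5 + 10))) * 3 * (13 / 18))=-1261 * sqrt(290) / 21315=-1.01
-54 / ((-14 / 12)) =324 / 7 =46.29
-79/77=-1.03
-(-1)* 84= 84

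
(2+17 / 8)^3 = 35937 / 512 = 70.19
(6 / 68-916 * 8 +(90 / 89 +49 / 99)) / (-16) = 2194800625 / 4793184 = 457.90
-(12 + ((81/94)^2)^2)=-979945473/78074896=-12.55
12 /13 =0.92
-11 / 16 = -0.69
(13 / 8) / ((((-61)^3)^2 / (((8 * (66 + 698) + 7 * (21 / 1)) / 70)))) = 81367 / 28851409642160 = 0.00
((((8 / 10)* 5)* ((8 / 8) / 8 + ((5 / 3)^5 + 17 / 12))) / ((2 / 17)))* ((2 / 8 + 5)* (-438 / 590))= -243209939 / 127440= -1908.43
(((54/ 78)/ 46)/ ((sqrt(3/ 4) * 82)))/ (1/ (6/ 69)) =3 * sqrt(3)/ 281957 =0.00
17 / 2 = 8.50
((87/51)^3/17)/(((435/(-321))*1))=-89987/417605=-0.22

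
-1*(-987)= 987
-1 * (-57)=57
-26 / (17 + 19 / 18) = -36 / 25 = -1.44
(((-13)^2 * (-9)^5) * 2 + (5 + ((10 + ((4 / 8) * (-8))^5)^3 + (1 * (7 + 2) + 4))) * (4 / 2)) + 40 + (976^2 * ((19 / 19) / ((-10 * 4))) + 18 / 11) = -115784008272 / 55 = -2105163786.76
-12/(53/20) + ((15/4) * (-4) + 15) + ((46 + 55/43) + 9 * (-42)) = -764033/2279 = -335.25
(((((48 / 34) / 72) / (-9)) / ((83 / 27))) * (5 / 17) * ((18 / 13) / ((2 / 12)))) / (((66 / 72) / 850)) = -324000 / 201773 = -1.61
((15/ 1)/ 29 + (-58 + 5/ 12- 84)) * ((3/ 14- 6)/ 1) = 189351/ 232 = 816.17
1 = 1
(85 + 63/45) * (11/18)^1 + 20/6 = 56.13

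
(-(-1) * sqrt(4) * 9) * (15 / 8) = 33.75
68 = 68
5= 5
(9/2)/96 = 3/64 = 0.05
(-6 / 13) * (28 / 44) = -0.29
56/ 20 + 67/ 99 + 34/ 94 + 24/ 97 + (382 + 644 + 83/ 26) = 60626906099/ 58674330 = 1033.28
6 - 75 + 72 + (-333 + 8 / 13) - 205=-534.38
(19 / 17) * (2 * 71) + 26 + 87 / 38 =120799 / 646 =187.00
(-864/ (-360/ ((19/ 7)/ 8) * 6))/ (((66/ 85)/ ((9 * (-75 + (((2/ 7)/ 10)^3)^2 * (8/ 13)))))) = -157886127804693/ 1338257375000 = -117.98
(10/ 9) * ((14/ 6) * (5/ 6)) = 175/ 81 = 2.16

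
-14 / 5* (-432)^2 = -2612736 / 5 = -522547.20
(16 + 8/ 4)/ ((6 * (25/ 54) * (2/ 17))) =1377/ 25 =55.08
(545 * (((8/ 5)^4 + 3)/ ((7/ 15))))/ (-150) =-92977/ 1250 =-74.38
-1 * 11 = -11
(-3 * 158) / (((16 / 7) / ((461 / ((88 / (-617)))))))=471880983 / 704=670285.49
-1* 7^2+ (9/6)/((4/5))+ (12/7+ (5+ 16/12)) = -6565/168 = -39.08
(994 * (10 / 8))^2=6175225 / 4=1543806.25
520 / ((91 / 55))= 2200 / 7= 314.29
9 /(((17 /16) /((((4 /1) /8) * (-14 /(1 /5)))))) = -5040 /17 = -296.47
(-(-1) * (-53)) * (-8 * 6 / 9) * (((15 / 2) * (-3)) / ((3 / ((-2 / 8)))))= 530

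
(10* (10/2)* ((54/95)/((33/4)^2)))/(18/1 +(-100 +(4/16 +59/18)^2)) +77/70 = 2267184727/2072387570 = 1.09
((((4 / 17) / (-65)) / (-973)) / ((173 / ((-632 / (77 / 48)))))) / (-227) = 121344 / 3251155963055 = 0.00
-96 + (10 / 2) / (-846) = -81221 / 846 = -96.01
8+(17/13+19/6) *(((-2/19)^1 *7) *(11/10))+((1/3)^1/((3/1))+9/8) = 498799/88920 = 5.61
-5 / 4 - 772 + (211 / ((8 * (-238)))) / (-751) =-1105673057 / 1429904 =-773.25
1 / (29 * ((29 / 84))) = 84 / 841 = 0.10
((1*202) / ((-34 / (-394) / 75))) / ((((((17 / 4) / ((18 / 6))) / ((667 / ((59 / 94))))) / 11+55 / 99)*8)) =9262703137050 / 234541673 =39492.78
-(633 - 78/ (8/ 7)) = -2259/ 4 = -564.75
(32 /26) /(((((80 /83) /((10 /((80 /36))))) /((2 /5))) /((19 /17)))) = 14193 /5525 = 2.57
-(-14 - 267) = 281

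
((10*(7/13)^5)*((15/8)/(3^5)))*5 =2100875/120298932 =0.02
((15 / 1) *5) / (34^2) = 75 / 1156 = 0.06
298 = 298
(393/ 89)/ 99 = 131/ 2937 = 0.04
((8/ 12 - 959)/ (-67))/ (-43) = -2875/ 8643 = -0.33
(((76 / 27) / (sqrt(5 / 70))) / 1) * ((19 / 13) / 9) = 1.71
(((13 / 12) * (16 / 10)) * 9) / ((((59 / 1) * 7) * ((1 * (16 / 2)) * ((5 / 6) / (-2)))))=-117 / 10325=-0.01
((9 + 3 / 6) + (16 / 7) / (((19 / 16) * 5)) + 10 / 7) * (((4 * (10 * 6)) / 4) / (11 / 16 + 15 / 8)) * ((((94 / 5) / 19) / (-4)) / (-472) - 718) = -20255314998 / 106495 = -190199.68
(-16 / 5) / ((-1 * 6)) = 8 / 15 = 0.53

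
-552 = -552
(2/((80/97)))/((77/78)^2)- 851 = -50308253/59290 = -848.51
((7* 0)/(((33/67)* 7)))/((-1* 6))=0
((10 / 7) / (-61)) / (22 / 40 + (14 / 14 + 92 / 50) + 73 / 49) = -7000 / 1458571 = -0.00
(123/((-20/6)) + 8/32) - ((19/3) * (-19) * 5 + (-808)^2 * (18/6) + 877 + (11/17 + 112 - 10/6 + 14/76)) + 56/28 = -37965674807/19380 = -1959013.15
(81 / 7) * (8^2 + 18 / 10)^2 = 1252503 / 25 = 50100.12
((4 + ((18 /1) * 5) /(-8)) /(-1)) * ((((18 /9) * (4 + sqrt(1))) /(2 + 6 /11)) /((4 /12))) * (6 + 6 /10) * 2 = 31581 /28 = 1127.89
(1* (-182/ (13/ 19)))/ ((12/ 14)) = -931/ 3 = -310.33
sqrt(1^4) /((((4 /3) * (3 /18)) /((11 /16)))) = 99 /32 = 3.09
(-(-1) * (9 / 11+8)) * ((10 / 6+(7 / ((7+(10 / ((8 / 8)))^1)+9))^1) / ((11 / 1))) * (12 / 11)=29294 / 17303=1.69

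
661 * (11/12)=605.92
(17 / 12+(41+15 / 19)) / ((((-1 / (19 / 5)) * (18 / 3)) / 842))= -4147271 / 180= -23040.39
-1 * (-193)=193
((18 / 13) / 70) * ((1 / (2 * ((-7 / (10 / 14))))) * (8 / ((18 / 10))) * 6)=-120 / 4459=-0.03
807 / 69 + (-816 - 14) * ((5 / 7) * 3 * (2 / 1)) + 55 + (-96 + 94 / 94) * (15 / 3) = -638437 / 161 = -3965.45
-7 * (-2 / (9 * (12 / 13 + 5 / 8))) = 208 / 207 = 1.00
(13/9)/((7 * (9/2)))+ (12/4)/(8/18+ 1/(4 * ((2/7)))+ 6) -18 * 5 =-26756636/298809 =-89.54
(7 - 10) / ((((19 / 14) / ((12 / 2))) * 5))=-252 / 95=-2.65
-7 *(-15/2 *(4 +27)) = 1627.50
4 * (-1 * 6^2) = -144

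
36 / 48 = 3 / 4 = 0.75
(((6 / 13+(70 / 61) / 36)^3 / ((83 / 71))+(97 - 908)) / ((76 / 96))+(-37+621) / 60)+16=-954115153801259701 / 955493051661135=-998.56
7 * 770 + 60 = 5450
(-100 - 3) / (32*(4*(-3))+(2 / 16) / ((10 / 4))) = 2060 / 7679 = 0.27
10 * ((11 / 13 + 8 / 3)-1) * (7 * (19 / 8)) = 32585 / 78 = 417.76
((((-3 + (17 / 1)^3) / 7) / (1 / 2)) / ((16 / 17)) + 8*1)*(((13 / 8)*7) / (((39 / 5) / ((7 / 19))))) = 805.13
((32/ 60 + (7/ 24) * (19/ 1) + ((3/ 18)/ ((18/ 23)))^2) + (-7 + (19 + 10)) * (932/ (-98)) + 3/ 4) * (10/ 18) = -578263369/ 5143824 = -112.42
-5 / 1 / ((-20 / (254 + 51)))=76.25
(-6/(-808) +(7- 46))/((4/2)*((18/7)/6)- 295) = 110271/831836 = 0.13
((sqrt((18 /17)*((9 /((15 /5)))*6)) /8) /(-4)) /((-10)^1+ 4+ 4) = 9*sqrt(17) /544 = 0.07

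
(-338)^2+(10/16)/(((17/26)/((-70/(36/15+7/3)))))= 275750891/2414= 114229.86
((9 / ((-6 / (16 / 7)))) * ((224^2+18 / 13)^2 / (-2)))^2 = 26071618048985614208903424 / 1399489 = 18629384045880756625.38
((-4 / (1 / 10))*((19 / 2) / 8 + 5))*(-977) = 483615 / 2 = 241807.50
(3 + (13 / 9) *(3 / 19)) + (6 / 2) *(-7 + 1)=-842 / 57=-14.77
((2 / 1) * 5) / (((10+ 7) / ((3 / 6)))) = 5 / 17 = 0.29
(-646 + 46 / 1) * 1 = -600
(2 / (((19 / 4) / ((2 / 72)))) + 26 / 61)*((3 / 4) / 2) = 571 / 3477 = 0.16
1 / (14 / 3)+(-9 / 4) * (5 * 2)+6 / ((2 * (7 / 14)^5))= 516 / 7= 73.71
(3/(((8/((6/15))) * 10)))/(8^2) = 3/12800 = 0.00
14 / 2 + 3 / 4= 31 / 4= 7.75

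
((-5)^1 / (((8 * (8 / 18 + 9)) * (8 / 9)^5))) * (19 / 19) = -531441 / 4456448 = -0.12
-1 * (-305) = 305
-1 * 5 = -5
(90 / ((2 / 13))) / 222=195 / 74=2.64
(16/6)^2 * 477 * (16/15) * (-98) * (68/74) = -180834304/555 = -325827.57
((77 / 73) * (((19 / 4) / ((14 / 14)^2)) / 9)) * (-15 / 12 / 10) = -1463 / 21024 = -0.07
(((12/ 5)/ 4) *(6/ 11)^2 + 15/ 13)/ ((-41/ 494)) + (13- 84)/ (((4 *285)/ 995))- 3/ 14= -3097302617/ 39588780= -78.24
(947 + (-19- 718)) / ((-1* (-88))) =105 / 44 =2.39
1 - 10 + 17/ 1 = 8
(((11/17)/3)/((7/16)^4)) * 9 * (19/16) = 2568192/40817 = 62.92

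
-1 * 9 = -9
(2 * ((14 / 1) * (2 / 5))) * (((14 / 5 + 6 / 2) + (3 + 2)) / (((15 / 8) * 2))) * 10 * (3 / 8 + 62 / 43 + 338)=117832176 / 1075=109611.33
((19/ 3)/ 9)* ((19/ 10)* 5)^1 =361/ 54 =6.69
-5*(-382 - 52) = 2170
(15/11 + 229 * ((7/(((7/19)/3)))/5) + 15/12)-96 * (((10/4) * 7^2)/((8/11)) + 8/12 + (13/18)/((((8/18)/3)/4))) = -3408413/220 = -15492.79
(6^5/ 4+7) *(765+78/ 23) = 34480023/ 23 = 1499131.43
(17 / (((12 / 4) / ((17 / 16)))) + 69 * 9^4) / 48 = 9431.56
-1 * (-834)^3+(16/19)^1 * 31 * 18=11021789304/19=580094173.89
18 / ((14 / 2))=18 / 7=2.57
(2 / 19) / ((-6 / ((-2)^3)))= 8 / 57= 0.14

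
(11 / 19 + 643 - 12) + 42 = 12798 / 19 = 673.58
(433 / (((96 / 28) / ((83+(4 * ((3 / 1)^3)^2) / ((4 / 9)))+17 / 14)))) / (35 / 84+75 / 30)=40283289 / 140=287737.78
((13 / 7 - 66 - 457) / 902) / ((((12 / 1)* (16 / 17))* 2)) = -323 / 12628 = -0.03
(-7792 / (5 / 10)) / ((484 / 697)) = -2715512 / 121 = -22442.25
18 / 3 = 6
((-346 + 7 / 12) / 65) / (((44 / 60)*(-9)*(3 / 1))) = 4145 / 15444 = 0.27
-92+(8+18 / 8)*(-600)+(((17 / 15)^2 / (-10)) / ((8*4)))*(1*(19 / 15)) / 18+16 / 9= -121309925491 / 19440000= -6240.22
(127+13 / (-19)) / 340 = 120 / 323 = 0.37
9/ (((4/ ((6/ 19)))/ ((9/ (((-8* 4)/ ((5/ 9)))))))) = -135/ 1216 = -0.11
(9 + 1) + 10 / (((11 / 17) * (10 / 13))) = 331 / 11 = 30.09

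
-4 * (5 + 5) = -40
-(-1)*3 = 3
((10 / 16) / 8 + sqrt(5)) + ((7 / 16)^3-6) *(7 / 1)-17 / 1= -238943 / 4096 + sqrt(5)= -56.10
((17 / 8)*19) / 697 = 19 / 328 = 0.06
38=38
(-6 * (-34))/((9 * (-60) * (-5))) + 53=11942/225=53.08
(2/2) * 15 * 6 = 90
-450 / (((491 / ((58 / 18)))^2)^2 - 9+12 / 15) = -795691125 / 953314082022542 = -0.00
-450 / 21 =-150 / 7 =-21.43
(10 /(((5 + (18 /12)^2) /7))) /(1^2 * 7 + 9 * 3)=140 /493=0.28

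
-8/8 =-1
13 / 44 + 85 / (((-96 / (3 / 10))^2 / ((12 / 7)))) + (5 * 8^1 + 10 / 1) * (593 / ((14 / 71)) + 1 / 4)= 59286069041 / 394240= 150380.65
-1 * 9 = -9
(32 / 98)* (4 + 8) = 192 / 49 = 3.92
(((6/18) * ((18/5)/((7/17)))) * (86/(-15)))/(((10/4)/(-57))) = 380.96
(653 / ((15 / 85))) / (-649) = -11101 / 1947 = -5.70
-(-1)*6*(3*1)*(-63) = -1134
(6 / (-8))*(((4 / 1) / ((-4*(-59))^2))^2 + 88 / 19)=-51183732921 / 14734710976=-3.47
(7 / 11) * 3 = 21 / 11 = 1.91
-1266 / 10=-633 / 5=-126.60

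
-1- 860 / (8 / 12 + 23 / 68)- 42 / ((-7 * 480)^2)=-9442675241 / 11020800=-856.80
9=9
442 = 442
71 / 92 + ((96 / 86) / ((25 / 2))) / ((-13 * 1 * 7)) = 6936743 / 8999900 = 0.77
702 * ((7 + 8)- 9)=4212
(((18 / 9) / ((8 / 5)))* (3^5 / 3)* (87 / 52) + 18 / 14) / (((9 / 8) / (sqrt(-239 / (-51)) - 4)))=-55226 / 91 + 27613* sqrt(12189) / 9282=-278.44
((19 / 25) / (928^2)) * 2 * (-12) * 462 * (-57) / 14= 107217 / 2691200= 0.04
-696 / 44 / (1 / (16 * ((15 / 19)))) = -41760 / 209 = -199.81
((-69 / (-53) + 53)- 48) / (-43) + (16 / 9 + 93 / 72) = 2.92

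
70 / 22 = 35 / 11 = 3.18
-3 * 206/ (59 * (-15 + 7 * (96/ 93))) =19158/ 14219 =1.35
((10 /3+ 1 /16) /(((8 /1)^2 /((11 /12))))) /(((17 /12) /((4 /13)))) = 1793 /169728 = 0.01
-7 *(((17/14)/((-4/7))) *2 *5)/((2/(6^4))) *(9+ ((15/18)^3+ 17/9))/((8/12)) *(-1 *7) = -92850345/8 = -11606293.12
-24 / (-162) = 4 / 27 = 0.15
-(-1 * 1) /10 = 1 /10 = 0.10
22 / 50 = 11 / 25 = 0.44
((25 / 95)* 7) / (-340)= -7 / 1292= -0.01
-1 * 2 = -2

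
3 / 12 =1 / 4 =0.25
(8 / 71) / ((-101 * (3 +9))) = -2 / 21513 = -0.00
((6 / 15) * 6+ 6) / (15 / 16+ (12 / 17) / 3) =11424 / 1595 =7.16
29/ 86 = 0.34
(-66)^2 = 4356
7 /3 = 2.33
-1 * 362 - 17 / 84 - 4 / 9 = -91387 / 252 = -362.65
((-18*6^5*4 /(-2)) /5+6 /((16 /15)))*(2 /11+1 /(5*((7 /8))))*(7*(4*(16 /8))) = 353874654 /275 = 1286816.92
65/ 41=1.59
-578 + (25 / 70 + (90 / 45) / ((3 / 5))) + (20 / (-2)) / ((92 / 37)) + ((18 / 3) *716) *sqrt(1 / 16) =239408 / 483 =495.67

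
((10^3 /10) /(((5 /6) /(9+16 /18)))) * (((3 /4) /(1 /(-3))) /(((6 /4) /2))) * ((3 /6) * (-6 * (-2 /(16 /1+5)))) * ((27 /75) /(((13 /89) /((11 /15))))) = -4182288 /2275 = -1838.37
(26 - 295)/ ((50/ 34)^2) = -77741/ 625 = -124.39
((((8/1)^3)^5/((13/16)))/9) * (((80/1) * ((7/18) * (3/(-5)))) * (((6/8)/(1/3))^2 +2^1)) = -222646706578128896/351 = -634321101362190.59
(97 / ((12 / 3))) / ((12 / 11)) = 1067 / 48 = 22.23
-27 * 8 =-216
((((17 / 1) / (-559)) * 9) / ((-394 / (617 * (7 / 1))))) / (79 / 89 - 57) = -58811823 / 1099908524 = -0.05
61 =61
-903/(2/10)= -4515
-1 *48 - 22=-70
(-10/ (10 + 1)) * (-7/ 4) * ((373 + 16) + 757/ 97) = 673575/ 1067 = 631.28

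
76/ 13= 5.85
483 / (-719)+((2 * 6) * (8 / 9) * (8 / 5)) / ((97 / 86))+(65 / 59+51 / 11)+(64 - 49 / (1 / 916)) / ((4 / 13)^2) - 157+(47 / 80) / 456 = -260641130116836093 / 550400597120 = -473548.05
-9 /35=-0.26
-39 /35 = -1.11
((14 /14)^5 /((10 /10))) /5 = 1 /5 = 0.20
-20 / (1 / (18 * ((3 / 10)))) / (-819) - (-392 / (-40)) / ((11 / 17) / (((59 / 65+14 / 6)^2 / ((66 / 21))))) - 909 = -154512019579 / 161035875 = -959.49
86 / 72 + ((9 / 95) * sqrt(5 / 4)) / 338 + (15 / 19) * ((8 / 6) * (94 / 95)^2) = 2.23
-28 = -28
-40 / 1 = -40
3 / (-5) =-3 / 5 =-0.60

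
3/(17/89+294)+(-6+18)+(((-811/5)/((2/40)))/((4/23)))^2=9109966945310/26183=347934421.01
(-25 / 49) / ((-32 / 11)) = 275 / 1568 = 0.18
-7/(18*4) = -7/72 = -0.10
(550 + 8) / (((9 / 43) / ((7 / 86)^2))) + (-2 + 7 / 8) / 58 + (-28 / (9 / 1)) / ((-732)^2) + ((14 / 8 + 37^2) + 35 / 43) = 8354071633549 / 6013552752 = 1389.21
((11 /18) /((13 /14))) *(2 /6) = 77 /351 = 0.22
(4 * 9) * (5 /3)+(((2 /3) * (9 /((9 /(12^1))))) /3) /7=1268 /21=60.38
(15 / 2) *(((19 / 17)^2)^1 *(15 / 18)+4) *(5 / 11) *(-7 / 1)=-1529675 / 12716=-120.30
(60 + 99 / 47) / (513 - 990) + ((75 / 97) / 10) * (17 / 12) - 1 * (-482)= 2795021293 / 5799048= 481.98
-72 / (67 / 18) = -1296 / 67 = -19.34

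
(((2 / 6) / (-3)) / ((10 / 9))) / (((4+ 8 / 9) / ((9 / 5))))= -81 / 2200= -0.04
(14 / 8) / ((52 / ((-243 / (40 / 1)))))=-1701 / 8320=-0.20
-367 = -367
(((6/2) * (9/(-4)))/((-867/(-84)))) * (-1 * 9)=1701/289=5.89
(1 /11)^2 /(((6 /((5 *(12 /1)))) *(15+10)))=2 /605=0.00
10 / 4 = 2.50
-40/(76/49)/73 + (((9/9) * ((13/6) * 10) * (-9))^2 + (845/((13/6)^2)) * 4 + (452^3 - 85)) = 128136701826/1387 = 92384067.65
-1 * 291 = -291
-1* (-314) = 314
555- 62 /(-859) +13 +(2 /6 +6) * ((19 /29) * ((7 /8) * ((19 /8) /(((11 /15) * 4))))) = 40056124571 /70149376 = 571.01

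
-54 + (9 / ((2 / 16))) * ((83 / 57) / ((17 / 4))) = -9474 / 323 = -29.33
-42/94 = -21/47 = -0.45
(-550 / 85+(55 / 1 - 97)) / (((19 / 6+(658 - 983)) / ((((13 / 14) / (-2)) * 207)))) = -14.47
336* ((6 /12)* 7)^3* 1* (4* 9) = 518616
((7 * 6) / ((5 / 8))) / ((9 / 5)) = 112 / 3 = 37.33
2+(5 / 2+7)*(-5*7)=-661 / 2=-330.50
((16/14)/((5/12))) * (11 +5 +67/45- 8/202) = 2537824/53025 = 47.86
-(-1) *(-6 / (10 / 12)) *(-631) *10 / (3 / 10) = 151440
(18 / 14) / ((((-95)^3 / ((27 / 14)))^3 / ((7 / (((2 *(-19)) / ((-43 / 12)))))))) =-2539107 / 262869465803217875000000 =-0.00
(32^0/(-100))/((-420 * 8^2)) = 0.00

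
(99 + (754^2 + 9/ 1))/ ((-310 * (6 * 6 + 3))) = -284312/ 6045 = -47.03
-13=-13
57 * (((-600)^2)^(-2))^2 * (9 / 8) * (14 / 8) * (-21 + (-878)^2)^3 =60923275308163711051 / 19906560000000000000000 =0.00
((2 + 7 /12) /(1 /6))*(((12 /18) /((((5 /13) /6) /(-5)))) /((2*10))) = -403 /10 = -40.30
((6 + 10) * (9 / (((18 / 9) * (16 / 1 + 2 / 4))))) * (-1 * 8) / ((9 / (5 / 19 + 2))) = -8.78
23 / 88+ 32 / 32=111 / 88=1.26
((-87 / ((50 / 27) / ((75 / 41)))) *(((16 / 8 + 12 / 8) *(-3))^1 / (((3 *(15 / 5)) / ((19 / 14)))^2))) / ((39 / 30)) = 471105 / 29848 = 15.78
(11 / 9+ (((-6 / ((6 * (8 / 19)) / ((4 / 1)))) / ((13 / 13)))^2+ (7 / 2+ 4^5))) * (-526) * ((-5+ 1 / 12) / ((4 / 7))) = 4375499177 / 864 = 5064235.16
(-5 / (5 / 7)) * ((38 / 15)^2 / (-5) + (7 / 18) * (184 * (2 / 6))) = -533176 / 3375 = -157.98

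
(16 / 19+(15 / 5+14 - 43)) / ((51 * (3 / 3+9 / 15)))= -1195 / 3876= -0.31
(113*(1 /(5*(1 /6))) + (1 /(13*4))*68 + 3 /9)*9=80286 /65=1235.17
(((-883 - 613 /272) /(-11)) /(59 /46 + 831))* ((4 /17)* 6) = 16614441 /121708015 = 0.14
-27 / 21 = -1.29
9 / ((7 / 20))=180 / 7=25.71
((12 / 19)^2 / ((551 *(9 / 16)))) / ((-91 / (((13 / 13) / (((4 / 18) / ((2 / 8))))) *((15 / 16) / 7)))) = -270 / 126706307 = -0.00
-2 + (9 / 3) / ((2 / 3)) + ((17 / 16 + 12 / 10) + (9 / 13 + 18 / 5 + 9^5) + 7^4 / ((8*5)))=61482803 / 1040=59118.08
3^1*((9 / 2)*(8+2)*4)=540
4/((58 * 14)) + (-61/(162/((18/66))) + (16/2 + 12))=2399851/120582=19.90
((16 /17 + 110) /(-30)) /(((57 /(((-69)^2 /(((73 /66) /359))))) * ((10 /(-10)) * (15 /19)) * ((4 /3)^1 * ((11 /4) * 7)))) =1074516438 /217175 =4947.70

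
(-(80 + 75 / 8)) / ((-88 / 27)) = 1755 / 64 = 27.42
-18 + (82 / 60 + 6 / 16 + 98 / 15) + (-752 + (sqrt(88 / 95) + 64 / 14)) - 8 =-214243 / 280 + 2*sqrt(2090) / 95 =-764.19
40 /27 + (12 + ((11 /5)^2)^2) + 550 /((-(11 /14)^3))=-2239890353 /2041875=-1096.98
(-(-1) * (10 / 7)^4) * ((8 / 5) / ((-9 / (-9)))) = 16000 / 2401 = 6.66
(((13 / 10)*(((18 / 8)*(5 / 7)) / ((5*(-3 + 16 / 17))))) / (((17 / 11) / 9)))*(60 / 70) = -34749 / 34300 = -1.01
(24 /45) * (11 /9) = 0.65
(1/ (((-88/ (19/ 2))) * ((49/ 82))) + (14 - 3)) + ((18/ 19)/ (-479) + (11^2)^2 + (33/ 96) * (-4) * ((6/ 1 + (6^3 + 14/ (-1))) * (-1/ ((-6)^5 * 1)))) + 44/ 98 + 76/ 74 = 10340463700650697/ 705676832784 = 14653.26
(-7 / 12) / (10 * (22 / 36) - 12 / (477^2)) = -176967 / 1853924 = -0.10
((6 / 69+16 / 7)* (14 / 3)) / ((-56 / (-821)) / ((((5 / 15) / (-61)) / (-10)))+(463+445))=156811 / 14627103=0.01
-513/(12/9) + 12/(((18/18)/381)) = 16749/4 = 4187.25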